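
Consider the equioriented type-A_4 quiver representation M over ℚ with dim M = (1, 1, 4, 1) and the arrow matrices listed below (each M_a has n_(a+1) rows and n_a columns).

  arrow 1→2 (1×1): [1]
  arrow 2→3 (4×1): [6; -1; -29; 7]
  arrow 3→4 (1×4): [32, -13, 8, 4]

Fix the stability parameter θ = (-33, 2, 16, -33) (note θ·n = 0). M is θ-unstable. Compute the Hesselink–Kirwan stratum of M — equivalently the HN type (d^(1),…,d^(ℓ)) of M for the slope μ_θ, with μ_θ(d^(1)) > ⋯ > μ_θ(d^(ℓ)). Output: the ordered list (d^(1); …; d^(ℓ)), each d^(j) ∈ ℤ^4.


Interval decomposition of M: I[1,4], I[3,3]^3.
HN type (ℓ=3): μ^(1)=16; μ^(2)=-5; μ^(3)=-33

((0, 0, 3, 0); (0, 1, 1, 1); (1, 0, 0, 0))


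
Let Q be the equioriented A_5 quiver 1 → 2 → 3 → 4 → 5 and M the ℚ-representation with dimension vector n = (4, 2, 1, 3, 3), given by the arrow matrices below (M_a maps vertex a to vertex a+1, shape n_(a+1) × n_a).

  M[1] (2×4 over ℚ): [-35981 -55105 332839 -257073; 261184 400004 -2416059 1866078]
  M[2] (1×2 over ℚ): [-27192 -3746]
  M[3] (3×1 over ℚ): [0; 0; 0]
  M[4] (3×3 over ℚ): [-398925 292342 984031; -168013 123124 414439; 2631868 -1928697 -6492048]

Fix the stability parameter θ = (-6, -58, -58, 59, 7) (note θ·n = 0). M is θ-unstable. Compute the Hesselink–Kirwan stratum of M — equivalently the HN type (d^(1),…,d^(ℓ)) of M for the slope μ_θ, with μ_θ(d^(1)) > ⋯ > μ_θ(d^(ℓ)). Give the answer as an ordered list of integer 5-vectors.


Barcode: M ≅ I[1,1]^2, I[1,2], I[1,3], I[4,4], I[4,5]^2, I[5,5]. HN layers by μ_θ (6 steps, strictly decreasing):
  μ^(1)=59; μ^(2)=33; μ^(3)=7; μ^(4)=-6; μ^(5)=-32; μ^(6)=-122/3

((0, 0, 0, 1, 0); (0, 0, 0, 2, 2); (0, 0, 0, 0, 1); (2, 0, 0, 0, 0); (1, 1, 0, 0, 0); (1, 1, 1, 0, 0))


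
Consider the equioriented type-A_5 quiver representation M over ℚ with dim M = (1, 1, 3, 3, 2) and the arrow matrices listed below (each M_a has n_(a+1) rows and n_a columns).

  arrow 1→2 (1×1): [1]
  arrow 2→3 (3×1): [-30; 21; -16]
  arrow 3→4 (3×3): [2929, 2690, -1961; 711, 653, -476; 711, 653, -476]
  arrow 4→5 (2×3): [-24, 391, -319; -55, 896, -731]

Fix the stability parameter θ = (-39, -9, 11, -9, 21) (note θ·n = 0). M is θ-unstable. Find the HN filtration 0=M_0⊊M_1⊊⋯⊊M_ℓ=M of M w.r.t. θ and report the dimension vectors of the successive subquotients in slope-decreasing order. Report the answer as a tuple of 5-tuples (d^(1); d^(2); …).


Barcode: M ≅ I[1,5], I[3,3], I[3,4], I[4,5]. HN layers by μ_θ (5 steps, strictly decreasing):
  μ^(1)=21; μ^(2)=11; μ^(3)=1; μ^(4)=-9; μ^(5)=-39

((0, 0, 0, 0, 2); (0, 0, 1, 0, 0); (0, 0, 2, 2, 0); (0, 1, 0, 1, 0); (1, 0, 0, 0, 0))


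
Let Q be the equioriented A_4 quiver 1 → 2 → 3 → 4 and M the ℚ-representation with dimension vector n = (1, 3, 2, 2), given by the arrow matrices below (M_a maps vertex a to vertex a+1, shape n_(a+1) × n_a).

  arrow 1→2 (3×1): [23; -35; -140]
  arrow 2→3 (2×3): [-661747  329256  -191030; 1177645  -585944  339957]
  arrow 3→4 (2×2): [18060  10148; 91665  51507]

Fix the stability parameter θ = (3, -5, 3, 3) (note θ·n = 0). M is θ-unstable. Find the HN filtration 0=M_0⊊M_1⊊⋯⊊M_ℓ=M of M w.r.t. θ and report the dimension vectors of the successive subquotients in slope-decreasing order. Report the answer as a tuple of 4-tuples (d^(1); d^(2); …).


Interval decomposition of M: I[1,3], I[2,2], I[2,4], I[4,4].
HN type (ℓ=3): μ^(1)=3; μ^(2)=-1; μ^(3)=-5

((0, 0, 2, 2); (1, 1, 0, 0); (0, 2, 0, 0))


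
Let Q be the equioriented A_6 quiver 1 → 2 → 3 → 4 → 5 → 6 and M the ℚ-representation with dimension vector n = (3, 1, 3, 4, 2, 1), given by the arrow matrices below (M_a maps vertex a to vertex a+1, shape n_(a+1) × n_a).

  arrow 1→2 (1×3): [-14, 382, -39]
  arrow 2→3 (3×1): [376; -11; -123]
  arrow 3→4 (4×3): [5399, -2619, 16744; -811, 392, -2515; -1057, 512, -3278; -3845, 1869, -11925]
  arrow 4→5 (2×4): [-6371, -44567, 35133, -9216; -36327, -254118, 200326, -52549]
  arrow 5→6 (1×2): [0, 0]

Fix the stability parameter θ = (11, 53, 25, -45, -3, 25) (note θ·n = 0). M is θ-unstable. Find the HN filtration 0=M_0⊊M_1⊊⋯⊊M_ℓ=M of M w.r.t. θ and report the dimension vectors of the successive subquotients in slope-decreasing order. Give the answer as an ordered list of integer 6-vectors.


Interval decomposition of M: I[1,1]^2, I[1,5], I[3,4], I[3,5], I[4,4], I[6,6].
HN type (ℓ=6): μ^(1)=25; μ^(2)=11; μ^(3)=41/5; μ^(4)=-3; μ^(5)=-10; μ^(6)=-45

((0, 0, 0, 0, 0, 1); (2, 0, 0, 0, 0, 0); (1, 1, 1, 1, 1, 0); (0, 0, 0, 0, 1, 0); (0, 0, 2, 2, 0, 0); (0, 0, 0, 1, 0, 0))


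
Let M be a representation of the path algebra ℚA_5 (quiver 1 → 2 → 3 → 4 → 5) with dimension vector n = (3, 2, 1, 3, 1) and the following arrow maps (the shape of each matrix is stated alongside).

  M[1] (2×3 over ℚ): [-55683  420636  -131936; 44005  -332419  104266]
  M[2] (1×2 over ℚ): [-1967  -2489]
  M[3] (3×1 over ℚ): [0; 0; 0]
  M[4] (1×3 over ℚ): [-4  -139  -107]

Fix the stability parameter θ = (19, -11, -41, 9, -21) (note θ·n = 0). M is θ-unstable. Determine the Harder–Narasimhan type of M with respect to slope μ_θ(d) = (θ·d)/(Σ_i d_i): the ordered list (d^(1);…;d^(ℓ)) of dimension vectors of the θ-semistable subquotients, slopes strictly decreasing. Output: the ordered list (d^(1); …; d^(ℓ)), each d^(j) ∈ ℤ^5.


Via rank(M_{q-1}∘⋯∘M_p): M ≅ I[1,1], I[1,2], I[1,3], I[4,4]^2, I[4,5].
μ_θ-semistable layers: μ^(1)=19; μ^(2)=9; μ^(3)=4; μ^(4)=-6; μ^(5)=-11

((1, 0, 0, 0, 0); (0, 0, 0, 2, 0); (1, 1, 0, 0, 0); (0, 0, 0, 1, 1); (1, 1, 1, 0, 0))


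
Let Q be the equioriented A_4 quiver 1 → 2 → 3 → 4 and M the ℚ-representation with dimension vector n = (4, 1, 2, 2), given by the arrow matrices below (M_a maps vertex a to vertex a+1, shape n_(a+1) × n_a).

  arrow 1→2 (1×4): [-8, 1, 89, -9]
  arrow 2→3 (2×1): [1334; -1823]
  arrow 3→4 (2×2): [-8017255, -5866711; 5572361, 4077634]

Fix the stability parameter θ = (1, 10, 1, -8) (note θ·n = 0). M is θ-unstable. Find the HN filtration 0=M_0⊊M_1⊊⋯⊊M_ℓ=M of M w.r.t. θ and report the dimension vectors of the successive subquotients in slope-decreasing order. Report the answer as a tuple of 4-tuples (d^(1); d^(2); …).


Barcode: M ≅ I[1,1]^3, I[1,4], I[3,4]. HN layers by μ_θ (2 steps, strictly decreasing):
  μ^(1)=1; μ^(2)=-7/2

((4, 1, 1, 1); (0, 0, 1, 1))


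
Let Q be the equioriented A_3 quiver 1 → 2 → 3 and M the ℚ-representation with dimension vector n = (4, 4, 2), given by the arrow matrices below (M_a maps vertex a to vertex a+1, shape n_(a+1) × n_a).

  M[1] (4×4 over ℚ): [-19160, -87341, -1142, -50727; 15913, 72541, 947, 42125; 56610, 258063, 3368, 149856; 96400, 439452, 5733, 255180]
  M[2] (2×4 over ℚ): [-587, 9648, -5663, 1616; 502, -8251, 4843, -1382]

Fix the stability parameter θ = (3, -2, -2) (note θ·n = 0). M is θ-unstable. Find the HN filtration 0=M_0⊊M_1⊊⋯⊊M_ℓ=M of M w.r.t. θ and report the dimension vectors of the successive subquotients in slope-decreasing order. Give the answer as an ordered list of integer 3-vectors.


Interval decomposition of M: I[1,2]^2, I[1,3]^2.
HN type (ℓ=2): μ^(1)=1/2; μ^(2)=-1/3

((2, 2, 0); (2, 2, 2))


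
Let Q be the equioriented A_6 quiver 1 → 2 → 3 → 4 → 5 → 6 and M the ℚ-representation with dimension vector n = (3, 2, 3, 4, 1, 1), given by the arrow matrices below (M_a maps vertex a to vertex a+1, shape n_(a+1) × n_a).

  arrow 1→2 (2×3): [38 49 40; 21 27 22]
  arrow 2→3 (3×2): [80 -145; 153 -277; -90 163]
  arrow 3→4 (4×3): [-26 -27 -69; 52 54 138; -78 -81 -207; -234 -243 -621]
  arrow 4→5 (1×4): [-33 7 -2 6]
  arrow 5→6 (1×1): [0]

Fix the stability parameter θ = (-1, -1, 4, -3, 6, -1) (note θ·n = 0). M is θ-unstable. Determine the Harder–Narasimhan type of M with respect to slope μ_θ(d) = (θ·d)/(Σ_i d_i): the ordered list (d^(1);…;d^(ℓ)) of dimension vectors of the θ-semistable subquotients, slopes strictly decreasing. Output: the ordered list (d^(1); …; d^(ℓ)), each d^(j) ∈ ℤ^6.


Via rank(M_{q-1}∘⋯∘M_p): M ≅ I[1,1], I[1,3], I[1,5], I[3,3], I[4,4]^3, I[6,6].
μ_θ-semistable layers: μ^(1)=6; μ^(2)=4; μ^(3)=1/2; μ^(4)=-1; μ^(5)=-3

((0, 0, 0, 0, 1, 0); (0, 0, 2, 0, 0, 0); (0, 0, 1, 1, 0, 0); (3, 2, 0, 0, 0, 1); (0, 0, 0, 3, 0, 0))


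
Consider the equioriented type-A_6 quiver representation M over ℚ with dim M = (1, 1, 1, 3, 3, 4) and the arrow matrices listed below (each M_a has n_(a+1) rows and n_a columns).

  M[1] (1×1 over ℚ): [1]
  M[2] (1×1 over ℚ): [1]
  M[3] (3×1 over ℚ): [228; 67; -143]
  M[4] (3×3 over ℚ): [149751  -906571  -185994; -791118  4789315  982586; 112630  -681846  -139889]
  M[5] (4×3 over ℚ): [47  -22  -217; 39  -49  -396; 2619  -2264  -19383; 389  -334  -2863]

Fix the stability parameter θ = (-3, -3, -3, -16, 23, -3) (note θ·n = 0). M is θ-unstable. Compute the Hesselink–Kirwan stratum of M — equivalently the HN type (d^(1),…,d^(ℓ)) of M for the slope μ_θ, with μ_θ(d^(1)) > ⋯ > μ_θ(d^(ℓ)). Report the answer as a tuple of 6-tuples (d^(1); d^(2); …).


Via rank(M_{q-1}∘⋯∘M_p): M ≅ I[1,5], I[4,6]^2, I[6,6]^2.
μ_θ-semistable layers: μ^(1)=23; μ^(2)=10; μ^(3)=-3; μ^(4)=-25/4; μ^(5)=-16

((0, 0, 0, 0, 1, 0); (0, 0, 0, 0, 2, 2); (0, 0, 0, 0, 0, 2); (1, 1, 1, 1, 0, 0); (0, 0, 0, 2, 0, 0))


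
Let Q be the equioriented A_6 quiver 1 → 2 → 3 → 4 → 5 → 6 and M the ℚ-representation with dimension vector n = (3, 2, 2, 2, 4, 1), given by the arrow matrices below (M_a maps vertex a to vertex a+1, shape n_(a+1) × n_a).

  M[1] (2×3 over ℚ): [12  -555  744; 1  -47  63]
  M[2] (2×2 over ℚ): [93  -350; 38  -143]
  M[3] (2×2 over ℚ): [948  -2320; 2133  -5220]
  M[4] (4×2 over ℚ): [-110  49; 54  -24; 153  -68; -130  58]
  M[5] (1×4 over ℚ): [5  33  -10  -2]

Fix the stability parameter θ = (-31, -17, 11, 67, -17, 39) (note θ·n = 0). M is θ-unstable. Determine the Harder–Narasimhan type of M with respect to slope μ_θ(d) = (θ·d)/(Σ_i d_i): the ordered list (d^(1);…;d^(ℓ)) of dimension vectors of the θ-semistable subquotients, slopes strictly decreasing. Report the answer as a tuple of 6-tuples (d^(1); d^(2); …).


Via rank(M_{q-1}∘⋯∘M_p): M ≅ I[1,1], I[1,3], I[1,6], I[4,5], I[5,5]^2.
μ_θ-semistable layers: μ^(1)=39; μ^(2)=25; μ^(3)=11; μ^(4)=-17; μ^(5)=-31

((0, 0, 0, 0, 0, 1); (0, 0, 0, 2, 2, 0); (0, 0, 2, 0, 0, 0); (0, 2, 0, 0, 2, 0); (3, 0, 0, 0, 0, 0))


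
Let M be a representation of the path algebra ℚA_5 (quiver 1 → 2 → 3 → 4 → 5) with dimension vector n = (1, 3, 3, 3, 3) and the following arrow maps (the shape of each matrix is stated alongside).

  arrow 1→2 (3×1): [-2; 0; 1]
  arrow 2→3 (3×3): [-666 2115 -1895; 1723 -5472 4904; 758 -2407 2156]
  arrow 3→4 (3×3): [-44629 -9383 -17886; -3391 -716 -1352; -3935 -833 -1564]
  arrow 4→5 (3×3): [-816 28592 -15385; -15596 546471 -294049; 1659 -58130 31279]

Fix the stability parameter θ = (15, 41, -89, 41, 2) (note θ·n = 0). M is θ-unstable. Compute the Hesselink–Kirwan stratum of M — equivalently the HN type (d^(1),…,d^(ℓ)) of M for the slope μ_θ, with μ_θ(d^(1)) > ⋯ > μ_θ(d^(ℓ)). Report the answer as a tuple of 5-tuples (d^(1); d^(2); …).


Interval decomposition of M: I[1,5], I[2,5]^2.
HN type (ℓ=3): μ^(1)=43/2; μ^(2)=-11; μ^(3)=-24

((0, 0, 0, 3, 3); (1, 1, 1, 0, 0); (0, 2, 2, 0, 0))


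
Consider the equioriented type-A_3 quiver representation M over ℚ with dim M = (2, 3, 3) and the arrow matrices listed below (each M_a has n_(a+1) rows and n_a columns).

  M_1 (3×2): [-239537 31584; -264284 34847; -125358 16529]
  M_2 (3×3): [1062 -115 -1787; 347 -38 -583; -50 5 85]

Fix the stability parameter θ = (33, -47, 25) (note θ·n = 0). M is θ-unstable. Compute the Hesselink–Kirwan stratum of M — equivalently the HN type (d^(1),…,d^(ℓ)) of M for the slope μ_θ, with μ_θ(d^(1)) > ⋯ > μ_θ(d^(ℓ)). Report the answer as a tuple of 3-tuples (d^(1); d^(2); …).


Interval decomposition of M: I[1,2], I[1,3], I[2,3], I[3,3].
HN type (ℓ=3): μ^(1)=25; μ^(2)=-7; μ^(3)=-47

((0, 0, 3); (2, 2, 0); (0, 1, 0))


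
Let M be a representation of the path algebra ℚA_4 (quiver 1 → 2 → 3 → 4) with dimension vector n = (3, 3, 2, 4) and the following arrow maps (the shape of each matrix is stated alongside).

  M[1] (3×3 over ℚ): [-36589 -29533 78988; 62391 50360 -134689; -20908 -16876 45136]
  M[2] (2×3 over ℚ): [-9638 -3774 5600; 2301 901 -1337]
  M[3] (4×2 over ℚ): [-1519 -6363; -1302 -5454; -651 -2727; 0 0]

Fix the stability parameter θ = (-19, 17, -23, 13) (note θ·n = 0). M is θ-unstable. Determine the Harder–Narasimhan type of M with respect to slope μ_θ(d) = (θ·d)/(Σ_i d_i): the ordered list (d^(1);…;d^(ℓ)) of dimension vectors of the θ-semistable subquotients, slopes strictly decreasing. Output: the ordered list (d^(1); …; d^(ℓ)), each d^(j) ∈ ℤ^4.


Barcode: M ≅ I[1,1], I[1,2], I[1,4], I[2,3], I[4,4]^3. HN layers by μ_θ (4 steps, strictly decreasing):
  μ^(1)=17; μ^(2)=13; μ^(3)=-3; μ^(4)=-19

((0, 1, 0, 0); (0, 0, 0, 4); (0, 2, 2, 0); (3, 0, 0, 0))


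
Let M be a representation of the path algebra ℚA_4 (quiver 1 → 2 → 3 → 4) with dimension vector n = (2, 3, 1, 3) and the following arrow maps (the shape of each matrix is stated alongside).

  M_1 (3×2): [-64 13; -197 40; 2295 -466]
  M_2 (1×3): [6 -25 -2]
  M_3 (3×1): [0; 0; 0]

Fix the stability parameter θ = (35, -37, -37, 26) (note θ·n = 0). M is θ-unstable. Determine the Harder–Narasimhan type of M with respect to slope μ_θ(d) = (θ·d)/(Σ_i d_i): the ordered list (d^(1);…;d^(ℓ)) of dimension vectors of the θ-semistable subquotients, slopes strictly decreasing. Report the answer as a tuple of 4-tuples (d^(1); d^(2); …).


Interval decomposition of M: I[1,2], I[1,3], I[2,2], I[4,4]^3.
HN type (ℓ=4): μ^(1)=26; μ^(2)=-1; μ^(3)=-13; μ^(4)=-37

((0, 0, 0, 3); (1, 1, 0, 0); (1, 1, 1, 0); (0, 1, 0, 0))


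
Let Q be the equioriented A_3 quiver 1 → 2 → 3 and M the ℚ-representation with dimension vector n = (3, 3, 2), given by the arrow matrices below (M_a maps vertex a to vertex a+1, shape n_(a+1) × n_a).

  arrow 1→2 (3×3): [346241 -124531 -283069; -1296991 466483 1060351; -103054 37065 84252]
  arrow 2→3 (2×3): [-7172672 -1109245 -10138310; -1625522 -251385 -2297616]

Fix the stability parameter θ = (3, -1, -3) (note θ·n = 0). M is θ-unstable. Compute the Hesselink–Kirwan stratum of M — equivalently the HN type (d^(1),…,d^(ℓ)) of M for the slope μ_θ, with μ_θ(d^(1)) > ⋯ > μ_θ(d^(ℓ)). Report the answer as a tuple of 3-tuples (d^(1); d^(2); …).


Barcode: M ≅ I[1,1], I[1,3]^2, I[2,2]. HN layers by μ_θ (3 steps, strictly decreasing):
  μ^(1)=3; μ^(2)=-1/3; μ^(3)=-1

((1, 0, 0); (2, 2, 2); (0, 1, 0))


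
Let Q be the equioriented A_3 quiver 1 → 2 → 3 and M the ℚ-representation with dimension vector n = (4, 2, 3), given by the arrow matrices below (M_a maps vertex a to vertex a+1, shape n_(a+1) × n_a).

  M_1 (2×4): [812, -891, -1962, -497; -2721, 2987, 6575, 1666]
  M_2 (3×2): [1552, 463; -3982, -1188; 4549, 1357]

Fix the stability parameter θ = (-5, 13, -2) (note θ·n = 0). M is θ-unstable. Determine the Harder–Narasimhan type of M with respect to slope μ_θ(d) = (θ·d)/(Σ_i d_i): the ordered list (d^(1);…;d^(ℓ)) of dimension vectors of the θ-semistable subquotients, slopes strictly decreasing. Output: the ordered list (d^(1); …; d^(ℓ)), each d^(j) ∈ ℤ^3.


Barcode: M ≅ I[1,1]^2, I[1,3]^2, I[3,3]. HN layers by μ_θ (3 steps, strictly decreasing):
  μ^(1)=11/2; μ^(2)=-2; μ^(3)=-5

((0, 2, 2); (0, 0, 1); (4, 0, 0))


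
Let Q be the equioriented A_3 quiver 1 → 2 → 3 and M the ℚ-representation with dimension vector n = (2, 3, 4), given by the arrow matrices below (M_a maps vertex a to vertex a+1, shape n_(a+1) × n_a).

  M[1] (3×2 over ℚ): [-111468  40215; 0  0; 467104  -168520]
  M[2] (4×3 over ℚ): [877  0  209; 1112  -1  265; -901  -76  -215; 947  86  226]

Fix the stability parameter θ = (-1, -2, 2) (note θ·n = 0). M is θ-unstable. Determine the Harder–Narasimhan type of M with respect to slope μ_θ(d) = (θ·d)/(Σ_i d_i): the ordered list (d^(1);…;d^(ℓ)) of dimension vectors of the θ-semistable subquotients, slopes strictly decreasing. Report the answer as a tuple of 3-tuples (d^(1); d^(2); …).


Interval decomposition of M: I[1,1], I[1,3], I[2,3]^2, I[3,3].
HN type (ℓ=4): μ^(1)=2; μ^(2)=-1; μ^(3)=-3/2; μ^(4)=-2

((0, 0, 4); (1, 0, 0); (1, 1, 0); (0, 2, 0))


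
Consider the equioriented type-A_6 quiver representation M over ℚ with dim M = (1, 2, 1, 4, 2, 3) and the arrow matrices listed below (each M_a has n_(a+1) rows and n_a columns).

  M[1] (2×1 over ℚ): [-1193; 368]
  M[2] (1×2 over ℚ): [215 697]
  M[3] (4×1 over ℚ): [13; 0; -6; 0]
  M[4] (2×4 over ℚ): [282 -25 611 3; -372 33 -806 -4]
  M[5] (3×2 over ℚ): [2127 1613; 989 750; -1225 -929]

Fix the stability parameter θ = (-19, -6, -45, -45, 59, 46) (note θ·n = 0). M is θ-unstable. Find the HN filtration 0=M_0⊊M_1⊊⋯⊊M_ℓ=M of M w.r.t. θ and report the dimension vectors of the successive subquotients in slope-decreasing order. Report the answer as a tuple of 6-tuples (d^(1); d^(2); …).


Via rank(M_{q-1}∘⋯∘M_p): M ≅ I[1,4], I[2,2], I[4,4], I[4,6]^2, I[6,6].
μ_θ-semistable layers: μ^(1)=105/2; μ^(2)=46; μ^(3)=-6; μ^(4)=-115/4; μ^(5)=-45

((0, 0, 0, 0, 2, 2); (0, 0, 0, 0, 0, 1); (0, 1, 0, 0, 0, 0); (1, 1, 1, 1, 0, 0); (0, 0, 0, 3, 0, 0))


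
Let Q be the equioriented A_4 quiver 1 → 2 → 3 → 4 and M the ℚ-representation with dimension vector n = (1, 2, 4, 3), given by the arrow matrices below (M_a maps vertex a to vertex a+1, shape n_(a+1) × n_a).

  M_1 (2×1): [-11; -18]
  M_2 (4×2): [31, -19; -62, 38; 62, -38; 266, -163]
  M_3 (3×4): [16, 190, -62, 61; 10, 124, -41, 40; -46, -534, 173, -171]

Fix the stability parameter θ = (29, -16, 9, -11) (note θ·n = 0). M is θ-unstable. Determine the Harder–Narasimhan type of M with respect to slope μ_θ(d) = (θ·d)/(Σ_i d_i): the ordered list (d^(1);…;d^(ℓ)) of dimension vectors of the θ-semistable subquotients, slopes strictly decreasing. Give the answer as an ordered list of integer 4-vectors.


Interval decomposition of M: I[1,3], I[2,4], I[3,3], I[3,4], I[4,4].
HN type (ℓ=5): μ^(1)=9; μ^(2)=13/2; μ^(3)=-1; μ^(4)=-11; μ^(5)=-16

((0, 0, 2, 0); (1, 1, 0, 0); (0, 0, 2, 2); (0, 0, 0, 1); (0, 1, 0, 0))


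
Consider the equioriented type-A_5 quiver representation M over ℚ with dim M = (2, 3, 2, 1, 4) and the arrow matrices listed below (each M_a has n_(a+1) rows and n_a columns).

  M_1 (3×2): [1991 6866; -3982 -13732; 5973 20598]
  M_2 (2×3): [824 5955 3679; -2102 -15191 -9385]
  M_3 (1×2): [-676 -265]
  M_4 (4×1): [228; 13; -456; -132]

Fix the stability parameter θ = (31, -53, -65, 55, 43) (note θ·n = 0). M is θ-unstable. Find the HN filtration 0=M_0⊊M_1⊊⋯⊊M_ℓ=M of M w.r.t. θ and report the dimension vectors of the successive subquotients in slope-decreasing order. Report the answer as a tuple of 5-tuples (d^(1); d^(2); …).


Barcode: M ≅ I[1,1], I[1,5], I[2,2], I[2,3], I[5,5]^3. HN layers by μ_θ (6 steps, strictly decreasing):
  μ^(1)=49; μ^(2)=43; μ^(3)=31; μ^(4)=-29; μ^(5)=-53; μ^(6)=-59

((0, 0, 0, 1, 1); (0, 0, 0, 0, 3); (1, 0, 0, 0, 0); (1, 1, 1, 0, 0); (0, 1, 0, 0, 0); (0, 1, 1, 0, 0))


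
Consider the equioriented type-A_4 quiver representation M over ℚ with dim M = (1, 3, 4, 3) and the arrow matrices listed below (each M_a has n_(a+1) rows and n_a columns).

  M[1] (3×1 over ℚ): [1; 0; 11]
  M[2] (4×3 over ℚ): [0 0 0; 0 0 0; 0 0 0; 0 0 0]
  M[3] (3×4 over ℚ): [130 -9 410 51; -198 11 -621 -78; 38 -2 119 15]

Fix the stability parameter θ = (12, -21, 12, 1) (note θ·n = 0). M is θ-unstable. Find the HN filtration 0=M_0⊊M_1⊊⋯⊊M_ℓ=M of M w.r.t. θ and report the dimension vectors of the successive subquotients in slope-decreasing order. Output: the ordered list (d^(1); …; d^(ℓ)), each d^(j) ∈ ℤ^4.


Via rank(M_{q-1}∘⋯∘M_p): M ≅ I[1,2], I[2,2]^2, I[3,3], I[3,4]^3.
μ_θ-semistable layers: μ^(1)=12; μ^(2)=13/2; μ^(3)=-9/2; μ^(4)=-21

((0, 0, 1, 0); (0, 0, 3, 3); (1, 1, 0, 0); (0, 2, 0, 0))


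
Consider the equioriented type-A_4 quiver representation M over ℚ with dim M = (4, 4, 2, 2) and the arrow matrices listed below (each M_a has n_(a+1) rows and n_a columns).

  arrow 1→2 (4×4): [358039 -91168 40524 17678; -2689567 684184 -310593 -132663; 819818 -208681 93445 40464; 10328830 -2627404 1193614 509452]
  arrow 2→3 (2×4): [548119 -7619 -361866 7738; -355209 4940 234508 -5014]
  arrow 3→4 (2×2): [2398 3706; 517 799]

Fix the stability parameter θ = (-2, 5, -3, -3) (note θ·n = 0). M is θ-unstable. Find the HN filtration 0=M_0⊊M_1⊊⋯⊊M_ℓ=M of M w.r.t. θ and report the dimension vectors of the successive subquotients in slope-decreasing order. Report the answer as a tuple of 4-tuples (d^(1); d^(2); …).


Via rank(M_{q-1}∘⋯∘M_p): M ≅ I[1,2]^2, I[1,3], I[1,4], I[4,4].
μ_θ-semistable layers: μ^(1)=5; μ^(2)=1; μ^(3)=-1/3; μ^(4)=-2; μ^(5)=-3

((0, 2, 0, 0); (0, 1, 1, 0); (0, 1, 1, 1); (4, 0, 0, 0); (0, 0, 0, 1))


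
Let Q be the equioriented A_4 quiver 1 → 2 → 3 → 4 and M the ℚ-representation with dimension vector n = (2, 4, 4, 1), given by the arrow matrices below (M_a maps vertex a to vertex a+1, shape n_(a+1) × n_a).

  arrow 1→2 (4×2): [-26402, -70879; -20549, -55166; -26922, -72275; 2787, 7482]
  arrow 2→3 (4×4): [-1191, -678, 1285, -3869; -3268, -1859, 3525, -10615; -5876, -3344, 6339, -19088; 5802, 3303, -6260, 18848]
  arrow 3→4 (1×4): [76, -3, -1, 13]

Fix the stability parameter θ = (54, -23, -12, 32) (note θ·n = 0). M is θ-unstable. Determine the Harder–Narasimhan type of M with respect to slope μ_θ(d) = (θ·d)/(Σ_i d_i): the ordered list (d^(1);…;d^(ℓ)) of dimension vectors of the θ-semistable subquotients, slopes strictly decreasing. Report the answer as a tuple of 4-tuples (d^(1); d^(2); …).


Via rank(M_{q-1}∘⋯∘M_p): M ≅ I[1,3], I[1,4], I[2,3]^2.
μ_θ-semistable layers: μ^(1)=32; μ^(2)=19/3; μ^(3)=-12; μ^(4)=-23

((0, 0, 0, 1); (2, 2, 2, 0); (0, 0, 2, 0); (0, 2, 0, 0))


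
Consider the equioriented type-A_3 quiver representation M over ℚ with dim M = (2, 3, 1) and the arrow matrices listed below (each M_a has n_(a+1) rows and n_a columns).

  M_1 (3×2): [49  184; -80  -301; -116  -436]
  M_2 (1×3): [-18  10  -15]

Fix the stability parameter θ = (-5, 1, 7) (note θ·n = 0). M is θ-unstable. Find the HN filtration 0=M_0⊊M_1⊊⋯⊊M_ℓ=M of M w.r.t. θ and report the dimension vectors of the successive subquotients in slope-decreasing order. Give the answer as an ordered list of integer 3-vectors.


Barcode: M ≅ I[1,2], I[1,3], I[2,2]. HN layers by μ_θ (3 steps, strictly decreasing):
  μ^(1)=7; μ^(2)=1; μ^(3)=-5

((0, 0, 1); (0, 3, 0); (2, 0, 0))


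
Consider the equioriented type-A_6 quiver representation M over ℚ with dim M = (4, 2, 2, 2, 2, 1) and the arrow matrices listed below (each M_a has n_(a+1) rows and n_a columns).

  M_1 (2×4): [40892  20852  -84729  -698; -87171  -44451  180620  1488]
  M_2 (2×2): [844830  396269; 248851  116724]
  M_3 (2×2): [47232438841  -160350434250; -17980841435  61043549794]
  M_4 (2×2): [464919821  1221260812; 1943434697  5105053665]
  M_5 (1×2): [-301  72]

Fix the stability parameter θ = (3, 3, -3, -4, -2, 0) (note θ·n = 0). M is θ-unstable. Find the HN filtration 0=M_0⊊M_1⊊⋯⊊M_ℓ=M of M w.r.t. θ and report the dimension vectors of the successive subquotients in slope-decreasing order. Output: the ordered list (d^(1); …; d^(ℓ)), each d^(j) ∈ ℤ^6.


Barcode: M ≅ I[1,1]^2, I[1,5], I[1,6]. HN layers by μ_θ (3 steps, strictly decreasing):
  μ^(1)=3; μ^(2)=0; μ^(3)=-3/5

((2, 0, 0, 0, 0, 0); (0, 0, 0, 0, 0, 1); (2, 2, 2, 2, 2, 0))


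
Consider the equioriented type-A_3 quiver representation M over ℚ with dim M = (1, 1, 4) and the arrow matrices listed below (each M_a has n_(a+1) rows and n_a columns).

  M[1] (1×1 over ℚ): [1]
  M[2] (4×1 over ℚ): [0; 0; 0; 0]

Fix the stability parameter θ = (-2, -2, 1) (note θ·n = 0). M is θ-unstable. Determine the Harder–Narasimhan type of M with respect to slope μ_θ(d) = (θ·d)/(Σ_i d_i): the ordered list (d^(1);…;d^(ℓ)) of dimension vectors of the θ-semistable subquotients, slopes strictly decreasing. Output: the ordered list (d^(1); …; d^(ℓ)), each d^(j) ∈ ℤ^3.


Barcode: M ≅ I[1,2], I[3,3]^4. HN layers by μ_θ (2 steps, strictly decreasing):
  μ^(1)=1; μ^(2)=-2

((0, 0, 4); (1, 1, 0))


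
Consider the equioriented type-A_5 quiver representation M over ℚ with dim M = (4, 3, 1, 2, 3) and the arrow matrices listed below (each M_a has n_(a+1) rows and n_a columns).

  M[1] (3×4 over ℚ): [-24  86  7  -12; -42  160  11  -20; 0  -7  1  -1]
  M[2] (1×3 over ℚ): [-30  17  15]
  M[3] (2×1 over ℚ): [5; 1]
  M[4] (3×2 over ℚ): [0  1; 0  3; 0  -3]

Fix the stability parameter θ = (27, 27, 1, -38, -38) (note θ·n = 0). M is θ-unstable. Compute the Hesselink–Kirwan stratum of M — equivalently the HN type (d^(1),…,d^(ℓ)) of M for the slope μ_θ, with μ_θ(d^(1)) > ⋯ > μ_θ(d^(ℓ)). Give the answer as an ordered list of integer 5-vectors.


Via rank(M_{q-1}∘⋯∘M_p): M ≅ I[1,1], I[1,2]^2, I[1,5], I[4,4], I[5,5]^2.
μ_θ-semistable layers: μ^(1)=27; μ^(2)=-21/5; μ^(3)=-38

((3, 2, 0, 0, 0); (1, 1, 1, 1, 1); (0, 0, 0, 1, 2))


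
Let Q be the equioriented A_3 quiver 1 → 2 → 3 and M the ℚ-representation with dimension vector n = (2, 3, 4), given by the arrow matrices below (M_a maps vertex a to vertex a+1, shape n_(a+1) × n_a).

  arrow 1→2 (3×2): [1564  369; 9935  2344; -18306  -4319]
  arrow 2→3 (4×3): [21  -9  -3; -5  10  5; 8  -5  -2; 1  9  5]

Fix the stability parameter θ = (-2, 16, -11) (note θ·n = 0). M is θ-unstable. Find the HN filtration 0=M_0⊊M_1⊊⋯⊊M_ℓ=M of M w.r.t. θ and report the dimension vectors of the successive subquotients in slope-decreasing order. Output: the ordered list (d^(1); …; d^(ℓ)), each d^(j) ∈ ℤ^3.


Interval decomposition of M: I[1,2], I[1,3], I[2,3], I[3,3]^2.
HN type (ℓ=4): μ^(1)=16; μ^(2)=5/2; μ^(3)=-2; μ^(4)=-11

((0, 1, 0); (0, 2, 2); (2, 0, 0); (0, 0, 2))


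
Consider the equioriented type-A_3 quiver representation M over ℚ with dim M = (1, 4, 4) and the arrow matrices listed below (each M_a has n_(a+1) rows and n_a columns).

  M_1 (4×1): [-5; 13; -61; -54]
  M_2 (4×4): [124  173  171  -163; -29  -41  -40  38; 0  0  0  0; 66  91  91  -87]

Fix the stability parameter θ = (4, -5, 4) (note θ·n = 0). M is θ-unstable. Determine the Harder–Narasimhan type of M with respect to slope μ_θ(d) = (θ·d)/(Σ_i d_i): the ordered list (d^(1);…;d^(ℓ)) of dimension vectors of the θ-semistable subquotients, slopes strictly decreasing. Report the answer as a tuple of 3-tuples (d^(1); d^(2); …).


Interval decomposition of M: I[1,2], I[2,2], I[2,3]^2, I[3,3]^2.
HN type (ℓ=3): μ^(1)=4; μ^(2)=-1/2; μ^(3)=-5

((0, 0, 4); (1, 1, 0); (0, 3, 0))


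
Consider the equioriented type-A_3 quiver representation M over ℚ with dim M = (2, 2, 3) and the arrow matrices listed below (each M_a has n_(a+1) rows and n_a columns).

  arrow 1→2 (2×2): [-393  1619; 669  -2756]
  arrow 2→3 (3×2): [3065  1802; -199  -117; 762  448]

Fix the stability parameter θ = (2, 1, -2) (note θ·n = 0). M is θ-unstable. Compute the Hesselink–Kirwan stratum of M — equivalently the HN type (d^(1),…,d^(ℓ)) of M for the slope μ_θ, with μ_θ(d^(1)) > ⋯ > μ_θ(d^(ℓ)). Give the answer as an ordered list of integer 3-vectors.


Via rank(M_{q-1}∘⋯∘M_p): M ≅ I[1,3]^2, I[3,3].
μ_θ-semistable layers: μ^(1)=1/3; μ^(2)=-2

((2, 2, 2); (0, 0, 1))


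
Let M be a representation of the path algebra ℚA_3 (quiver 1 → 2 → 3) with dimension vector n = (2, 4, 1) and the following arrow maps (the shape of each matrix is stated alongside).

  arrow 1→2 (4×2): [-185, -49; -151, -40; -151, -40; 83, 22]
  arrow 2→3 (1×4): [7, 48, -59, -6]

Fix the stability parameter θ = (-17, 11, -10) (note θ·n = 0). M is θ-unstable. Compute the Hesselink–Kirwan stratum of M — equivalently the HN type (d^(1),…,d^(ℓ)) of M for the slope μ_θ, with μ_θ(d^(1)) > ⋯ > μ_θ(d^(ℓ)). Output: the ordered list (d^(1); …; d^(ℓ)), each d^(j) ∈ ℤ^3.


Barcode: M ≅ I[1,2], I[1,3], I[2,2]^2. HN layers by μ_θ (3 steps, strictly decreasing):
  μ^(1)=11; μ^(2)=1/2; μ^(3)=-17

((0, 3, 0); (0, 1, 1); (2, 0, 0))


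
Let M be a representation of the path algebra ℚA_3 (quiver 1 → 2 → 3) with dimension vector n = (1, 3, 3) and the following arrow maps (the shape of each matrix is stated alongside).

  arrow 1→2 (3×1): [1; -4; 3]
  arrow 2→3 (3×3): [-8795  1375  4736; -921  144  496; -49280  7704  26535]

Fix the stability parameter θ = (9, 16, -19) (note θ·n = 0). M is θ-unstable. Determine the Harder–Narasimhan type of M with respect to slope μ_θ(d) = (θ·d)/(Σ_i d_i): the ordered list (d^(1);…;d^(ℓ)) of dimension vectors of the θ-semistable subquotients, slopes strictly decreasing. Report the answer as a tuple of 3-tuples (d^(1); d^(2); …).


Interval decomposition of M: I[1,3], I[2,3]^2.
HN type (ℓ=2): μ^(1)=2; μ^(2)=-3/2

((1, 1, 1); (0, 2, 2))


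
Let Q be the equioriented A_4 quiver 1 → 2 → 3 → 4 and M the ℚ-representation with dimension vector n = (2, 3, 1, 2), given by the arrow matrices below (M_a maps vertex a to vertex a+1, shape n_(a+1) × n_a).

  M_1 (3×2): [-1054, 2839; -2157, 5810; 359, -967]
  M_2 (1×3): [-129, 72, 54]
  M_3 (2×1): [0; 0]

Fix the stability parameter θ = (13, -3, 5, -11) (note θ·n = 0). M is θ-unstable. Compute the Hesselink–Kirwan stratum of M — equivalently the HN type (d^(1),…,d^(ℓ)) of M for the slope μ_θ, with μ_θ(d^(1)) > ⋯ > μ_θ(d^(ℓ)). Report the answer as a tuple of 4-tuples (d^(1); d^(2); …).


Via rank(M_{q-1}∘⋯∘M_p): M ≅ I[1,2], I[1,3], I[2,2], I[4,4]^2.
μ_θ-semistable layers: μ^(1)=5; μ^(2)=-3; μ^(3)=-11

((2, 2, 1, 0); (0, 1, 0, 0); (0, 0, 0, 2))


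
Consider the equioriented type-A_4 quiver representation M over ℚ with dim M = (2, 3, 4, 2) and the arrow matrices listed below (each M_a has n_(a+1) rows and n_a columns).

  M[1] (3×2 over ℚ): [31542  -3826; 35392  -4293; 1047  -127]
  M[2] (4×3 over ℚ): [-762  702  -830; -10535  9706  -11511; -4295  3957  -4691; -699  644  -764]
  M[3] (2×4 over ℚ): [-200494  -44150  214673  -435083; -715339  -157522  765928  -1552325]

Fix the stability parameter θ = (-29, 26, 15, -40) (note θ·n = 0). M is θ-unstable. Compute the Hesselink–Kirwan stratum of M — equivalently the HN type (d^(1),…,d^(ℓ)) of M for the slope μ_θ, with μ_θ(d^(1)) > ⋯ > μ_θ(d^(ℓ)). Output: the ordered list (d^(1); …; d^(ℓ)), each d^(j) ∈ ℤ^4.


Via rank(M_{q-1}∘⋯∘M_p): M ≅ I[1,4]^2, I[2,3], I[3,3].
μ_θ-semistable layers: μ^(1)=41/2; μ^(2)=15; μ^(3)=1/3; μ^(4)=-29

((0, 1, 1, 0); (0, 0, 1, 0); (0, 2, 2, 2); (2, 0, 0, 0))


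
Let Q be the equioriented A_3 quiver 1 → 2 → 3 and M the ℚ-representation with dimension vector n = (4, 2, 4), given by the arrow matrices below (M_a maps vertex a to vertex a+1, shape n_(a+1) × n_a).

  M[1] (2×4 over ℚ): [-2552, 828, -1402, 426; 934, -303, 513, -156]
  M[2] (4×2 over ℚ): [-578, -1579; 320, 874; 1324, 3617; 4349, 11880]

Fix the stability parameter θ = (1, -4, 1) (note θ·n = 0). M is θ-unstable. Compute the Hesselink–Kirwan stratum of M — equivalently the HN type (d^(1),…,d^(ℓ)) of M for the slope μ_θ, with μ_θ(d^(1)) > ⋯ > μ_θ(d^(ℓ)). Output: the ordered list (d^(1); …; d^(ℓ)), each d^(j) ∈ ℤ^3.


Via rank(M_{q-1}∘⋯∘M_p): M ≅ I[1,1]^2, I[1,3]^2, I[3,3]^2.
μ_θ-semistable layers: μ^(1)=1; μ^(2)=-3/2

((2, 0, 4); (2, 2, 0))


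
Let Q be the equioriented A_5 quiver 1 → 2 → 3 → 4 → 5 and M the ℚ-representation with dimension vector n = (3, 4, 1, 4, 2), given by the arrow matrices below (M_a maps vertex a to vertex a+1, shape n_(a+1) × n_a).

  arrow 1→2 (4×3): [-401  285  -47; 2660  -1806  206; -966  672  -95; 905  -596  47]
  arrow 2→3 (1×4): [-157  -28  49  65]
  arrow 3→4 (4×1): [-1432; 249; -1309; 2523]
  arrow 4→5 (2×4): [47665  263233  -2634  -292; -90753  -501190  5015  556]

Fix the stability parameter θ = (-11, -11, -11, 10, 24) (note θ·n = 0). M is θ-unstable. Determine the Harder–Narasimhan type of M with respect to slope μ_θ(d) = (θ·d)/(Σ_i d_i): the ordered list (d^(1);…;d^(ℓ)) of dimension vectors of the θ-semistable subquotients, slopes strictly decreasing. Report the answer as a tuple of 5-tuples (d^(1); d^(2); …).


Barcode: M ≅ I[1,2]^2, I[1,5], I[2,2], I[4,4]^2, I[4,5]. HN layers by μ_θ (3 steps, strictly decreasing):
  μ^(1)=24; μ^(2)=10; μ^(3)=-11

((0, 0, 0, 0, 2); (0, 0, 0, 4, 0); (3, 4, 1, 0, 0))


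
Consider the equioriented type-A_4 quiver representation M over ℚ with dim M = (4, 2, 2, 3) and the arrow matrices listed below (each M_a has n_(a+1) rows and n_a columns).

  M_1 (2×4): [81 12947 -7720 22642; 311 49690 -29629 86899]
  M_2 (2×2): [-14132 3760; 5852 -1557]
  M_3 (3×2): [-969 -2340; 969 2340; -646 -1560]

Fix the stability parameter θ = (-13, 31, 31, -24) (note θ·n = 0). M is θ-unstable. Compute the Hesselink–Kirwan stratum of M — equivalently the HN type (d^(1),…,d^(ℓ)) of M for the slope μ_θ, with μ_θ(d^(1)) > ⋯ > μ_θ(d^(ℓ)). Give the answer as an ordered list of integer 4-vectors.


Via rank(M_{q-1}∘⋯∘M_p): M ≅ I[1,1]^2, I[1,3], I[1,4], I[4,4]^2.
μ_θ-semistable layers: μ^(1)=31; μ^(2)=38/3; μ^(3)=-13; μ^(4)=-24

((0, 1, 1, 0); (0, 1, 1, 1); (4, 0, 0, 0); (0, 0, 0, 2))


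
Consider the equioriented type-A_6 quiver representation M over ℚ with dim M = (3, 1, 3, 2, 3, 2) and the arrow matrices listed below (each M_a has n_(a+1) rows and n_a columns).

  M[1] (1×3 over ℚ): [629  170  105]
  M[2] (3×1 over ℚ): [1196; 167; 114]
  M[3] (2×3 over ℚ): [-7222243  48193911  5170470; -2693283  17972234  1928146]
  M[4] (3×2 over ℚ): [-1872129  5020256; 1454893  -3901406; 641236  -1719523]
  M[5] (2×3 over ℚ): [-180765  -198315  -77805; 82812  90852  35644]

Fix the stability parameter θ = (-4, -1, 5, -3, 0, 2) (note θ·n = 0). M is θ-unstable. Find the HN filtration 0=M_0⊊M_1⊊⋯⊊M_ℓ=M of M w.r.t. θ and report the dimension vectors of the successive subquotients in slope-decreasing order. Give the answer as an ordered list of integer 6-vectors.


Interval decomposition of M: I[1,1]^2, I[1,5], I[3,3], I[3,6], I[5,5], I[6,6].
HN type (ℓ=6): μ^(1)=5; μ^(2)=2; μ^(3)=2/3; μ^(4)=0; μ^(5)=-1; μ^(6)=-4

((0, 0, 1, 0, 0, 0); (0, 0, 0, 0, 0, 2); (0, 0, 2, 2, 2, 0); (0, 0, 0, 0, 1, 0); (0, 1, 0, 0, 0, 0); (3, 0, 0, 0, 0, 0))


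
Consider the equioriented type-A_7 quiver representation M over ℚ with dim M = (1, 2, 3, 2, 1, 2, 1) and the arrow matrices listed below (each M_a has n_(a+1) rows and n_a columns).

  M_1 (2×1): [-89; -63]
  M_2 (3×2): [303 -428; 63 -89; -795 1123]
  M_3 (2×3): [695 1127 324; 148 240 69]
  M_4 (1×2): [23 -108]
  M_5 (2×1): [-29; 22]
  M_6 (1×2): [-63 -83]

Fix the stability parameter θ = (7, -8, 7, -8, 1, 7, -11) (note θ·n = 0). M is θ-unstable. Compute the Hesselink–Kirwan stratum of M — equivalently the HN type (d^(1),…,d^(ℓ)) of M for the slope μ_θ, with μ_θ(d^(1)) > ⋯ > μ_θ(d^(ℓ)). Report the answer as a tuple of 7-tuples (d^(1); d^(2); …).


Interval decomposition of M: I[1,7], I[2,4], I[3,3], I[6,6].
HN type (ℓ=4): μ^(1)=7; μ^(2)=-1/2; μ^(3)=-5/7; μ^(4)=-8

((0, 0, 1, 0, 0, 1, 0); (0, 0, 1, 1, 0, 0, 0); (1, 1, 1, 1, 1, 1, 1); (0, 1, 0, 0, 0, 0, 0))


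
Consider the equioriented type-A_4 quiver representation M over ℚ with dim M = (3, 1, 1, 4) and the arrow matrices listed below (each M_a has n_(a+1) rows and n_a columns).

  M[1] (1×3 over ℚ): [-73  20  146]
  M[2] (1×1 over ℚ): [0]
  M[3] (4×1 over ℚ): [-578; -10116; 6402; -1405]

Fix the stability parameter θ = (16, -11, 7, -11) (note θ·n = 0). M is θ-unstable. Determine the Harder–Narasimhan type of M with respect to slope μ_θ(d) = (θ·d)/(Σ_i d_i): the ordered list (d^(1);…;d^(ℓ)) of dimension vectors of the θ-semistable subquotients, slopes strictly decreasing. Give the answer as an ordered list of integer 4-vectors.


Interval decomposition of M: I[1,1]^2, I[1,2], I[3,4], I[4,4]^3.
HN type (ℓ=4): μ^(1)=16; μ^(2)=5/2; μ^(3)=-2; μ^(4)=-11

((2, 0, 0, 0); (1, 1, 0, 0); (0, 0, 1, 1); (0, 0, 0, 3))


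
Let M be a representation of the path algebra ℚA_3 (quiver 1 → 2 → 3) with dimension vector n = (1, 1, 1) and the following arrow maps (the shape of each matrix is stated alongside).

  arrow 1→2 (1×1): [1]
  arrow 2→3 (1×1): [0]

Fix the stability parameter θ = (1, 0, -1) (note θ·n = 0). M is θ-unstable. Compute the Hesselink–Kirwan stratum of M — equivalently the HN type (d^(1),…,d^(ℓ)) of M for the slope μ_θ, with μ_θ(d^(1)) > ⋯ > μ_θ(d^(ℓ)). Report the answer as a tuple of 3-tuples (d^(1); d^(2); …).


Interval decomposition of M: I[1,2], I[3,3].
HN type (ℓ=2): μ^(1)=1/2; μ^(2)=-1

((1, 1, 0); (0, 0, 1))


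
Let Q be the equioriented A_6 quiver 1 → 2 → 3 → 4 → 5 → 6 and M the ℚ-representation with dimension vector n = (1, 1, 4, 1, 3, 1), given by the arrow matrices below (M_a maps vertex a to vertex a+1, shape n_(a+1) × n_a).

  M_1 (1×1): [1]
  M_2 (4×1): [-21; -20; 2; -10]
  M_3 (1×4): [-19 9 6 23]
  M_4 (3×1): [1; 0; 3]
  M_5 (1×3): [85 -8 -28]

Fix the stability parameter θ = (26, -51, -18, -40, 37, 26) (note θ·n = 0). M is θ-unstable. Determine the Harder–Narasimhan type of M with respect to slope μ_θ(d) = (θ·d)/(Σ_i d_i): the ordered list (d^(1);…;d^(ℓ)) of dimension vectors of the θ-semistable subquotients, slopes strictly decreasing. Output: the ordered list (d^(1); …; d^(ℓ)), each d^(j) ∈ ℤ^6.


Barcode: M ≅ I[1,6], I[3,3]^3, I[5,5]^2. HN layers by μ_θ (4 steps, strictly decreasing):
  μ^(1)=37; μ^(2)=63/2; μ^(3)=-18; μ^(4)=-83/4

((0, 0, 0, 0, 2, 0); (0, 0, 0, 0, 1, 1); (0, 0, 3, 0, 0, 0); (1, 1, 1, 1, 0, 0))


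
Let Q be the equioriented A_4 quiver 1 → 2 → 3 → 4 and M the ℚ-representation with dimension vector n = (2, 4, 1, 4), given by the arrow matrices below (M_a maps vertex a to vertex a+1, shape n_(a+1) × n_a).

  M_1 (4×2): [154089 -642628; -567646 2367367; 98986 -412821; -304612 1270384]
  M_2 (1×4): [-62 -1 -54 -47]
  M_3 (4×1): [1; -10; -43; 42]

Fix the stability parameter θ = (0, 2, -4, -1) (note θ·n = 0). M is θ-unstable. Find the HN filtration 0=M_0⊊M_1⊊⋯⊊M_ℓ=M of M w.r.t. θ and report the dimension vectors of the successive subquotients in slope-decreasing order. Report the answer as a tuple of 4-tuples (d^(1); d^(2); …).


Via rank(M_{q-1}∘⋯∘M_p): M ≅ I[1,2], I[1,4], I[2,2]^2, I[4,4]^3.
μ_θ-semistable layers: μ^(1)=2; μ^(2)=0; μ^(3)=-3/4; μ^(4)=-1

((0, 3, 0, 0); (1, 0, 0, 0); (1, 1, 1, 1); (0, 0, 0, 3))


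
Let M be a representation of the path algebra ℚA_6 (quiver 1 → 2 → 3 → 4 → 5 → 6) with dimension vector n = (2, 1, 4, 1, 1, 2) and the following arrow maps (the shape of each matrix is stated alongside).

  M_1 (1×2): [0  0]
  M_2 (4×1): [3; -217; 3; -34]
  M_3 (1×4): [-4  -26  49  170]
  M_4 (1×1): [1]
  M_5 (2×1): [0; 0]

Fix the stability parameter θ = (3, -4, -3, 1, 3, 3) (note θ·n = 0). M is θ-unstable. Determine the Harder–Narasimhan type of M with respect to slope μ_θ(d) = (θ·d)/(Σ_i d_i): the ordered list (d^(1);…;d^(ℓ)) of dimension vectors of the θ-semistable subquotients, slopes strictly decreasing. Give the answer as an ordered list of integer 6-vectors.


Via rank(M_{q-1}∘⋯∘M_p): M ≅ I[1,1]^2, I[2,5], I[3,3]^3, I[6,6]^2.
μ_θ-semistable layers: μ^(1)=3; μ^(2)=1; μ^(3)=-3; μ^(4)=-4

((2, 0, 0, 0, 1, 2); (0, 0, 0, 1, 0, 0); (0, 0, 4, 0, 0, 0); (0, 1, 0, 0, 0, 0))
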